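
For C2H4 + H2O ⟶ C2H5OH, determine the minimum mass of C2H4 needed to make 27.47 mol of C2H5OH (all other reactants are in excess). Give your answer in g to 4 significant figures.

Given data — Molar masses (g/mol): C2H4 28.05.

n(C2H5OH) = 27.47 mol
n(C2H4) = (1/1) × 27.47 = 27.47 mol
mass = 27.47 × 28.05 = 770.5 g

770.5 g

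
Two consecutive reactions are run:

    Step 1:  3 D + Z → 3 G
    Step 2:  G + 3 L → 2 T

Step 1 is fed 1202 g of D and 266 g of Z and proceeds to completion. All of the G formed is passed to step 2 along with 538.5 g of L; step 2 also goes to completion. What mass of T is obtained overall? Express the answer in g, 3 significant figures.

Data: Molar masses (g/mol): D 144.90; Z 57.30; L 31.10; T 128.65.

1490 g

Step 1:
n(D) = 1202 / 144.90 = 8.295 mol
n(Z) = 266.0 / 57.30 = 4.642 mol
n/ν for D = 8.295/3 = 2.765
n/ν for Z = 4.642/1 = 4.642
Smallest n/ν is D → limiting reagent.
n(G) produced = (3/3) × 8.295 = 8.295 mol
Step 2:
n(G) available = 8.295 mol
n(L) = 538.5 / 31.10 = 17.32 mol
n/ν for G = 8.295/1 = 8.295
n/ν for L = 17.32/3 = 5.773
Smallest n/ν is L → limiting reagent.
n(T) = (2/3) × 17.32 = 11.55 mol
mass = 11.55 × 128.65 = 1486 g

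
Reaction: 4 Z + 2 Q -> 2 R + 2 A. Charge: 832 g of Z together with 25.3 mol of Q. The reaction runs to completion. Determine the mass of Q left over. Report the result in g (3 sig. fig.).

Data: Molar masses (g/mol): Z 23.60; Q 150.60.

n(Z) = 832.0 / 23.60 = 35.25 mol
n(Q) = 25.30 mol
n/ν for Z = 35.25/4 = 8.813
n/ν for Q = 25.30/2 = 12.65
Smallest n/ν is Z → limiting reagent.
Q consumed = (2/4) × 35.25 = 17.63 mol
Q remaining = 25.30 − 17.63 = 7.670 mol
mass = 7.670 × 150.60 = 1155 g

1160 g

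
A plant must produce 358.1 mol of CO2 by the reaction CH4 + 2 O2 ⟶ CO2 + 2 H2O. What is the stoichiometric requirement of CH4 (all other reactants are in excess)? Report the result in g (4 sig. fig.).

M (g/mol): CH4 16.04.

n(CO2) = 358.1 mol
n(CH4) = (1/1) × 358.1 = 358.1 mol
mass = 358.1 × 16.04 = 5744 g

5744 g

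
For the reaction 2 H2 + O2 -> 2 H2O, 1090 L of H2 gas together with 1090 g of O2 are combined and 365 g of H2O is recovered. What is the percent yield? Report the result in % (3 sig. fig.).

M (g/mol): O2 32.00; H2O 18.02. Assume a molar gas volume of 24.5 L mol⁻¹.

n(H2) = 1090 / 24.5 = 44.49 mol
n(O2) = 1090 / 32.00 = 34.06 mol
n/ν for H2 = 44.49/2 = 22.25
n/ν for O2 = 34.06/1 = 34.06
Smallest n/ν is H2 → limiting reagent.
theoretical n(H2O) = (2/2) × 44.49 = 44.49 mol → 801.7 g
% yield = 365 / 801.7 × 100 = 45.53 %

45.5 %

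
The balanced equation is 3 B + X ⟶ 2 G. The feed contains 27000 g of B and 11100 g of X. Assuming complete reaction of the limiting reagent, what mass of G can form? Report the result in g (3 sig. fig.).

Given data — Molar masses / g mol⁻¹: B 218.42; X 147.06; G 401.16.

n(B) = 27000 / 218.42 = 123.6 mol
n(X) = 11100 / 147.06 = 75.48 mol
n/ν for B = 123.6/3 = 41.20
n/ν for X = 75.48/1 = 75.48
Smallest n/ν is B → limiting reagent.
n(G) = (2/3) × 123.6 = 82.40 mol
mass = 82.40 × 401.16 = 33060 g

33100 g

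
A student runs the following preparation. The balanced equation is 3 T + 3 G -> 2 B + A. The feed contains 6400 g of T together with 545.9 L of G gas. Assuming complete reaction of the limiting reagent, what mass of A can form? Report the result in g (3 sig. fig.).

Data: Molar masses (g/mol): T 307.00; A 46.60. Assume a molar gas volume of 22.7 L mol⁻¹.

n(T) = 6400 / 307.00 = 20.85 mol
n(G) = 545.9 / 22.7 = 24.05 mol
n/ν → T: 6.950, G: 8.017; T is limiting.
n(A) = (1/3) × 20.85 = 6.950 mol
mass = 6.950 × 46.60 = 323.9 g

324 g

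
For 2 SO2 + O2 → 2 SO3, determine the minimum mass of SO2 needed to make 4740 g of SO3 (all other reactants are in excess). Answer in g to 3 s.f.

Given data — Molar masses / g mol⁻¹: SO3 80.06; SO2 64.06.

3790 g

n(SO3) = 4740 / 80.06 = 59.21 mol
n(SO2) = (2/2) × 59.21 = 59.21 mol
mass = 59.21 × 64.06 = 3793 g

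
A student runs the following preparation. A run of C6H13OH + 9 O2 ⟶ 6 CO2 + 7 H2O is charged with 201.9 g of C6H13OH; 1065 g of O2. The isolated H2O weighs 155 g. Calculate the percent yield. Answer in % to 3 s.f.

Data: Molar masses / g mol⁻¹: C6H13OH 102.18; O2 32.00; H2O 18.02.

62.2 %

n(C6H13OH) = 201.9 / 102.18 = 1.976 mol
n(O2) = 1065 / 32.00 = 33.28 mol
n/ν for C6H13OH = 1.976/1 = 1.976
n/ν for O2 = 33.28/9 = 3.698
Smallest n/ν is C6H13OH → limiting reagent.
theoretical n(H2O) = (7/1) × 1.976 = 13.83 mol → 249.2 g
% yield = 155 / 249.2 × 100 = 62.20 %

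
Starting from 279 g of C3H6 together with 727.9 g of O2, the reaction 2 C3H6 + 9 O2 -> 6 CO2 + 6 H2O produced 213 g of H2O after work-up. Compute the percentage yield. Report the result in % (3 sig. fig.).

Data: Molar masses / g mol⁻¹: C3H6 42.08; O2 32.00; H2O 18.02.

n(C3H6) = 279.0 / 42.08 = 6.630 mol
n(O2) = 727.9 / 32.00 = 22.75 mol
n/ν → C3H6: 3.315, O2: 2.528; O2 is limiting.
theoretical n(H2O) = (6/9) × 22.75 = 15.17 mol → 273.4 g
% yield = 213 / 273.4 × 100 = 77.91 %

77.9 %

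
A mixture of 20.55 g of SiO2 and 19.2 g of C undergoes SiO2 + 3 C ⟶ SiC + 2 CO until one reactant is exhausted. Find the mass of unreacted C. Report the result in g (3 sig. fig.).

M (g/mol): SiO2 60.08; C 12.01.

6.88 g

n(SiO2) = 20.55 / 60.08 = 0.3420 mol
n(C) = 19.20 / 12.01 = 1.599 mol
n/ν for SiO2 = 0.3420/1 = 0.3420
n/ν for C = 1.599/3 = 0.5330
Smallest n/ν is SiO2 → limiting reagent.
C consumed = (3/1) × 0.3420 = 1.026 mol
C remaining = 1.599 − 1.026 = 0.5730 mol
mass = 0.5730 × 12.01 = 6.882 g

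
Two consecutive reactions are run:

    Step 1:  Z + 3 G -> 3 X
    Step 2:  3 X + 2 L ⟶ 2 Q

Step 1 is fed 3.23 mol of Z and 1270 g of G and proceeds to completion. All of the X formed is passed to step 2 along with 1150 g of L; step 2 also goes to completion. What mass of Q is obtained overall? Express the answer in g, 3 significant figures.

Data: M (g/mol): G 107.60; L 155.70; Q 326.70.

Step 1:
n(Z) = 3.230 mol
n(G) = 1270 / 107.60 = 11.80 mol
n/ν for Z = 3.230/1 = 3.230
n/ν for G = 11.80/3 = 3.933
Smallest n/ν is Z → limiting reagent.
n(X) produced = (3/1) × 3.230 = 9.690 mol
Step 2:
n(X) available = 9.690 mol
n(L) = 1150 / 155.70 = 7.386 mol
n/ν for X = 9.690/3 = 3.230
n/ν for L = 7.386/2 = 3.693
Smallest n/ν is X → limiting reagent.
n(Q) = (2/3) × 9.690 = 6.460 mol
mass = 6.460 × 326.70 = 2110 g

2110 g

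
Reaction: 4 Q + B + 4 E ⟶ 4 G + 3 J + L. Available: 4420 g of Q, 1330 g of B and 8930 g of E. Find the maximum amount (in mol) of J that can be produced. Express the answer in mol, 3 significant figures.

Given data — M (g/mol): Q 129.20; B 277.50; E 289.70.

n(Q) = 4420 / 129.20 = 34.21 mol
n(B) = 1330 / 277.50 = 4.793 mol
n(E) = 8930 / 289.70 = 30.82 mol
n/ν → Q: 8.553, B: 4.793, E: 7.705; B is limiting.
n(J) = (3/1) × 4.793 = 14.38 mol

14.4 mol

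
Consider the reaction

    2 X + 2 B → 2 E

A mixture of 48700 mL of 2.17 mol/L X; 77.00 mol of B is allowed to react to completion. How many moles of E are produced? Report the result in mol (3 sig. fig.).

n(X) = 2.17 × 48700/1000 = 105.7 mol
n(B) = 77.00 mol
n/ν for X = 105.7/2 = 52.85
n/ν for B = 77.00/2 = 38.50
Smallest n/ν is B → limiting reagent.
n(E) = (2/2) × 77.00 = 77.00 mol

77.0 mol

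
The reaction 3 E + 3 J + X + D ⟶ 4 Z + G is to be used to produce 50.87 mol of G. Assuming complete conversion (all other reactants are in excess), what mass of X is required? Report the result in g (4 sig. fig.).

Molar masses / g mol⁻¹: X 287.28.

n(G) = 50.87 mol
n(X) = (1/1) × 50.87 = 50.87 mol
mass = 50.87 × 287.28 = 14610 g

14610 g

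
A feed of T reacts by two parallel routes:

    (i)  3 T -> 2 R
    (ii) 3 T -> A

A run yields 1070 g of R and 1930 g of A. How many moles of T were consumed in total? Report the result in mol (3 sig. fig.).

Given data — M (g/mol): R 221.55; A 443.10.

n(R) = 1070 / 221.55 = 4.830 mol
n(A) = 1930 / 443.10 = 4.356 mol
n(T) via (i) = (3/2)×4.830 = 7.245 mol
n(T) via (ii) = (3/1)×4.356 = 13.07 mol
total n(T) = 7.245 + 13.07 = 20.32 mol

20.3 mol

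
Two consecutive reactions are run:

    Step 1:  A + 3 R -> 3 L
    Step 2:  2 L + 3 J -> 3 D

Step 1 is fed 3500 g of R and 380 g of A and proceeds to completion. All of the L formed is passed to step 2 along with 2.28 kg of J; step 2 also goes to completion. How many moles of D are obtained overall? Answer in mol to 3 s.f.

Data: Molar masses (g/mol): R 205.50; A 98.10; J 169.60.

Step 1:
n(R) = 3500 / 205.50 = 17.03 mol
n(A) = 380.0 / 98.10 = 3.874 mol
n/ν → R: 5.677, A: 3.874; A is limiting.
n(L) produced = (3/1) × 3.874 = 11.62 mol
Step 2:
n(L) available = 11.62 mol
n(J) = 2.280×1000 / 169.60 = 13.44 mol
n/ν → L: 5.810, J: 4.480; J is limiting.
n(D) = (3/3) × 13.44 = 13.44 mol

13.4 mol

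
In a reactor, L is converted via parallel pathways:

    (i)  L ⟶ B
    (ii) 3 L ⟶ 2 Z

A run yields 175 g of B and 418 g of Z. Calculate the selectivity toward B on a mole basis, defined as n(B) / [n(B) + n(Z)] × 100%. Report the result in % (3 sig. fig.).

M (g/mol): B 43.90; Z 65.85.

n(B) = 175 / 43.90 = 3.986 mol
n(Z) = 418 / 65.85 = 6.348 mol
selectivity = 3.986/(3.986+6.348) × 100 = 38.57 %

38.6 %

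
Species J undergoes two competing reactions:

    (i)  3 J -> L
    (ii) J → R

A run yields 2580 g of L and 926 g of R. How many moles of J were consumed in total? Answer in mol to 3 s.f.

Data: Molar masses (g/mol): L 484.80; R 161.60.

21.7 mol

n(L) = 2580 / 484.80 = 5.322 mol
n(R) = 926 / 161.60 = 5.730 mol
n(J) via (i) = (3/1)×5.322 = 15.97 mol
n(J) via (ii) = (1/1)×5.730 = 5.730 mol
total n(J) = 15.97 + 5.730 = 21.70 mol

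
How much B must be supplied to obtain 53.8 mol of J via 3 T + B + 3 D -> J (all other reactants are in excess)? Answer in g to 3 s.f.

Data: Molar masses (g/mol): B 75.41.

n(J) = 53.80 mol
n(B) = (1/1) × 53.80 = 53.80 mol
mass = 53.80 × 75.41 = 4057 g

4060 g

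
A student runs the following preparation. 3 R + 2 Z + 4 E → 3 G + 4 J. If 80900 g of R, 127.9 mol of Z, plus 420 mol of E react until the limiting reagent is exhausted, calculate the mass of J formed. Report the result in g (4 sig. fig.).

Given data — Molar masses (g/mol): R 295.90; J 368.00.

n(R) = 80900 / 295.90 = 273.4 mol
n(Z) = 127.9 mol
n(E) = 420.0 mol
n/ν for R = 273.4/3 = 91.13
n/ν for Z = 127.9/2 = 63.95
n/ν for E = 420.0/4 = 105.0
Smallest n/ν is Z → limiting reagent.
n(J) = (4/2) × 127.9 = 255.8 mol
mass = 255.8 × 368.00 = 94130 g

94130 g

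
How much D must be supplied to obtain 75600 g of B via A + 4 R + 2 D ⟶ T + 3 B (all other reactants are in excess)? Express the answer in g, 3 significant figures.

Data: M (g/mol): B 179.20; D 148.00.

n(B) = 75600 / 179.20 = 421.9 mol
n(D) = (2/3) × 421.9 = 281.3 mol
mass = 281.3 × 148.00 = 41630 g

41600 g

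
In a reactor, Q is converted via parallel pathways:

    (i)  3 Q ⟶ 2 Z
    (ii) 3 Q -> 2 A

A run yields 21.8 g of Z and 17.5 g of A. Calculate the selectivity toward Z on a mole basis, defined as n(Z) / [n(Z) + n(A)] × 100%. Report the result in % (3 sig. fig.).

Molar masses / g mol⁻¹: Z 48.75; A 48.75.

n(Z) = 21.8 / 48.75 = 0.4472 mol
n(A) = 17.5 / 48.75 = 0.3590 mol
selectivity = 0.4472/(0.4472+0.3590) × 100 = 55.47 %

55.5 %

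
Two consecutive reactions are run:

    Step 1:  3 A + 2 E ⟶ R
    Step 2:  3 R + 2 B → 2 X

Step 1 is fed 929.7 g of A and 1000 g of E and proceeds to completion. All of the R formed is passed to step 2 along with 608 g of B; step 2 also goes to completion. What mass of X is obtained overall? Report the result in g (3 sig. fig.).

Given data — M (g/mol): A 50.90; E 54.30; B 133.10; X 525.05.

2130 g

Step 1:
n(A) = 929.7 / 50.90 = 18.27 mol
n(E) = 1000 / 54.30 = 18.42 mol
n/ν for A = 18.27/3 = 6.090
n/ν for E = 18.42/2 = 9.210
Smallest n/ν is A → limiting reagent.
n(R) produced = (1/3) × 18.27 = 6.090 mol
Step 2:
n(R) available = 6.090 mol
n(B) = 608.0 / 133.10 = 4.568 mol
n/ν for R = 6.090/3 = 2.030
n/ν for B = 4.568/2 = 2.284
Smallest n/ν is R → limiting reagent.
n(X) = (2/3) × 6.090 = 4.060 mol
mass = 4.060 × 525.05 = 2132 g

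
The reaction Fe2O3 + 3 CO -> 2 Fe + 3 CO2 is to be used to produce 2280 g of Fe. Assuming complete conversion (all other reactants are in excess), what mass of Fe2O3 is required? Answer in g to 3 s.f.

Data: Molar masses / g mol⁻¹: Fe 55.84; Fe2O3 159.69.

3260 g

n(Fe) = 2280 / 55.84 = 40.83 mol
n(Fe2O3) = (1/2) × 40.83 = 20.42 mol
mass = 20.42 × 159.69 = 3261 g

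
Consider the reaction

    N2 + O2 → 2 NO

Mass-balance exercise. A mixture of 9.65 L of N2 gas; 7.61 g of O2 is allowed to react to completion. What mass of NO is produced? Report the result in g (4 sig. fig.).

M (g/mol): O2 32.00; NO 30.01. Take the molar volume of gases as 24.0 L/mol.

14.27 g

n(N2) = 9.650 / 24.0 = 0.4021 mol
n(O2) = 7.610 / 32.00 = 0.2378 mol
n/ν for N2 = 0.4021/1 = 0.4021
n/ν for O2 = 0.2378/1 = 0.2378
Smallest n/ν is O2 → limiting reagent.
n(NO) = (2/1) × 0.2378 = 0.4756 mol
mass = 0.4756 × 30.01 = 14.27 g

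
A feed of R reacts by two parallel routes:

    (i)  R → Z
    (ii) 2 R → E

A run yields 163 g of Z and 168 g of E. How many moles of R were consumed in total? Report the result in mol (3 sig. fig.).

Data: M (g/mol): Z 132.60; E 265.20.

2.50 mol

n(Z) = 163 / 132.60 = 1.229 mol
n(E) = 168 / 265.20 = 0.6335 mol
n(R) via (i) = (1/1)×1.229 = 1.229 mol
n(R) via (ii) = (2/1)×0.6335 = 1.267 mol
total n(R) = 1.229 + 1.267 = 2.496 mol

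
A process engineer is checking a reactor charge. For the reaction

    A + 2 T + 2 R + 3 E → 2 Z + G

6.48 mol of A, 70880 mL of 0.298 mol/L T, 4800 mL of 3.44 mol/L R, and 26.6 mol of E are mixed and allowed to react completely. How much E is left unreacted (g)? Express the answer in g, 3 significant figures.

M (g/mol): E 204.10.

n(A) = 6.480 mol
n(T) = 0.298 × 70880/1000 = 21.12 mol
n(R) = 3.44 × 4800/1000 = 16.51 mol
n(E) = 26.60 mol
n/ν for A = 6.480/1 = 6.480
n/ν for T = 21.12/2 = 10.56
n/ν for R = 16.51/2 = 8.255
n/ν for E = 26.60/3 = 8.867
Smallest n/ν is A → limiting reagent.
E consumed = (3/1) × 6.480 = 19.44 mol
E remaining = 26.60 − 19.44 = 7.160 mol
mass = 7.160 × 204.10 = 1461 g

1460 g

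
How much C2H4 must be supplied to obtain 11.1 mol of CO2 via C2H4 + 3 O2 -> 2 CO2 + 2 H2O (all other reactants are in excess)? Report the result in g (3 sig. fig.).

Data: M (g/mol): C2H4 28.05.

n(CO2) = 11.10 mol
n(C2H4) = (1/2) × 11.10 = 5.550 mol
mass = 5.550 × 28.05 = 155.7 g

156 g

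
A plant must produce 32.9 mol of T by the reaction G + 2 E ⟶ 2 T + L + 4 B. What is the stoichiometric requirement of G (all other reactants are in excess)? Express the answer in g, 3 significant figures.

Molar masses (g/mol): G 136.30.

2240 g

n(T) = 32.90 mol
n(G) = (1/2) × 32.90 = 16.45 mol
mass = 16.45 × 136.30 = 2242 g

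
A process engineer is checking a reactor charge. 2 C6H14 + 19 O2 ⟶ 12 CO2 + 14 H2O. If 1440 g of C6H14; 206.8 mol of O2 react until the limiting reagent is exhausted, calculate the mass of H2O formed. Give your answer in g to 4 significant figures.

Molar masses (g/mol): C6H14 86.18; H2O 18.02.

2108 g

n(C6H14) = 1440 / 86.18 = 16.71 mol
n(O2) = 206.8 mol
n/ν for C6H14 = 16.71/2 = 8.355
n/ν for O2 = 206.8/19 = 10.88
Smallest n/ν is C6H14 → limiting reagent.
n(H2O) = (14/2) × 16.71 = 117.0 mol
mass = 117.0 × 18.02 = 2108 g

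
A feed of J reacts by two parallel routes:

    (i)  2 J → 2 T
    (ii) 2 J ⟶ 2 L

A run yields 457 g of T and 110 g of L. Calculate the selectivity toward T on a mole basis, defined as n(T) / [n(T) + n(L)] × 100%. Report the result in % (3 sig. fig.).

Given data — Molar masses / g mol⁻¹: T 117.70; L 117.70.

n(T) = 457 / 117.70 = 3.883 mol
n(L) = 110 / 117.70 = 0.9346 mol
selectivity = 3.883/(3.883+0.9346) × 100 = 80.60 %

80.6 %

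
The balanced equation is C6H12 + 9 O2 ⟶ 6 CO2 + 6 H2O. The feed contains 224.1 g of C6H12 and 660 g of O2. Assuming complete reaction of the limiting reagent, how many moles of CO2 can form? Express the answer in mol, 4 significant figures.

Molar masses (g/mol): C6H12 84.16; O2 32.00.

n(C6H12) = 224.1 / 84.16 = 2.663 mol
n(O2) = 660.0 / 32.00 = 20.63 mol
n/ν → C6H12: 2.663, O2: 2.292; O2 is limiting.
n(CO2) = (6/9) × 20.63 = 13.75 mol

13.75 mol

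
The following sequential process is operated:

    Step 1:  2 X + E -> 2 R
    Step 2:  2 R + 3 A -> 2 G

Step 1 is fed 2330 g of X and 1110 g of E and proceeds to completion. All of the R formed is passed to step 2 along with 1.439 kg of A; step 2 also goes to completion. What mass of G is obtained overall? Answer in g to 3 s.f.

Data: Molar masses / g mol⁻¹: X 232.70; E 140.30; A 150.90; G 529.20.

Step 1:
n(X) = 2330 / 232.70 = 10.01 mol
n(E) = 1110 / 140.30 = 7.912 mol
n/ν for X = 10.01/2 = 5.005
n/ν for E = 7.912/1 = 7.912
Smallest n/ν is X → limiting reagent.
n(R) produced = (2/2) × 10.01 = 10.01 mol
Step 2:
n(R) available = 10.01 mol
n(A) = 1.439×1000 / 150.90 = 9.536 mol
n/ν for R = 10.01/2 = 5.005
n/ν for A = 9.536/3 = 3.179
Smallest n/ν is A → limiting reagent.
n(G) = (2/3) × 9.536 = 6.357 mol
mass = 6.357 × 529.20 = 3364 g

3360 g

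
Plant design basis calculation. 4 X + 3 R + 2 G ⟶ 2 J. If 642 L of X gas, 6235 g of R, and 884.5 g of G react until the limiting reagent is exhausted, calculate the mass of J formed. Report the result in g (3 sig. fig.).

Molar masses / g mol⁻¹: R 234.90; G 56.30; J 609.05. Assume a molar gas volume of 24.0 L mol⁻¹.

n(X) = 642.0 / 24.0 = 26.75 mol
n(R) = 6235 / 234.90 = 26.54 mol
n(G) = 884.5 / 56.30 = 15.71 mol
n/ν for X = 26.75/4 = 6.688
n/ν for R = 26.54/3 = 8.847
n/ν for G = 15.71/2 = 7.855
Smallest n/ν is X → limiting reagent.
n(J) = (2/4) × 26.75 = 13.38 mol
mass = 13.38 × 609.05 = 8149 g

8150 g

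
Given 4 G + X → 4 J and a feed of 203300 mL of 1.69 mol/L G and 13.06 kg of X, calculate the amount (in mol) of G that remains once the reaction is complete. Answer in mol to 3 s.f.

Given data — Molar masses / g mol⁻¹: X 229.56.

116 mol

n(G) = 1.69 × 203300/1000 = 343.6 mol
n(X) = 13.06×1000 / 229.56 = 56.89 mol
n/ν → G: 85.90, X: 56.89; X is limiting.
G consumed = (4/1) × 56.89 = 227.6 mol
G remaining = 343.6 − 227.6 = 116.0 mol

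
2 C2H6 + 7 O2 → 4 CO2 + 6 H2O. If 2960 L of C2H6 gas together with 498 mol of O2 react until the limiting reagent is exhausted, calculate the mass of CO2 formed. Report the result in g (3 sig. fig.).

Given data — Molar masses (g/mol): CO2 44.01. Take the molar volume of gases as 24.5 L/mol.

10600 g

n(C2H6) = 2960 / 24.5 = 120.8 mol
n(O2) = 498.0 mol
n/ν → C2H6: 60.40, O2: 71.14; C2H6 is limiting.
n(CO2) = (4/2) × 120.8 = 241.6 mol
mass = 241.6 × 44.01 = 10630 g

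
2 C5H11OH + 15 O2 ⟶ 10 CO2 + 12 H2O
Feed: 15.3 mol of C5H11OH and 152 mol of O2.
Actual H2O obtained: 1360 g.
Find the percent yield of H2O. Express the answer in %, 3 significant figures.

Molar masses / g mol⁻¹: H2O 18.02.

n(C5H11OH) = 15.30 mol
n(O2) = 152.0 mol
n/ν for C5H11OH = 15.30/2 = 7.650
n/ν for O2 = 152.0/15 = 10.13
Smallest n/ν is C5H11OH → limiting reagent.
theoretical n(H2O) = (12/2) × 15.30 = 91.80 mol → 1654 g
% yield = 1360 / 1654 × 100 = 82.22 %

82.2 %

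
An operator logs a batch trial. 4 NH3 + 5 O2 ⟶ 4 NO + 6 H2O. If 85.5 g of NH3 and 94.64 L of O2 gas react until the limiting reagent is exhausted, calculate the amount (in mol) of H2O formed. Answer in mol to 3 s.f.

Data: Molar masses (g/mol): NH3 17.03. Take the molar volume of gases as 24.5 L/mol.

n(NH3) = 85.50 / 17.03 = 5.021 mol
n(O2) = 94.64 / 24.5 = 3.863 mol
n/ν for NH3 = 5.021/4 = 1.255
n/ν for O2 = 3.863/5 = 0.7726
Smallest n/ν is O2 → limiting reagent.
n(H2O) = (6/5) × 3.863 = 4.636 mol

4.64 mol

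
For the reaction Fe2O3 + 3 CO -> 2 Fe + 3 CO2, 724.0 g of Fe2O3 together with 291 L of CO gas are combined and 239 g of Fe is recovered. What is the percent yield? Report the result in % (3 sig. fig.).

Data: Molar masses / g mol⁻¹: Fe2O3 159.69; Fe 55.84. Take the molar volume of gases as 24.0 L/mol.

n(Fe2O3) = 724.0 / 159.69 = 4.534 mol
n(CO) = 291.0 / 24.0 = 12.13 mol
n/ν for Fe2O3 = 4.534/1 = 4.534
n/ν for CO = 12.13/3 = 4.043
Smallest n/ν is CO → limiting reagent.
theoretical n(Fe) = (2/3) × 12.13 = 8.087 mol → 451.6 g
% yield = 239 / 451.6 × 100 = 52.92 %

52.9 %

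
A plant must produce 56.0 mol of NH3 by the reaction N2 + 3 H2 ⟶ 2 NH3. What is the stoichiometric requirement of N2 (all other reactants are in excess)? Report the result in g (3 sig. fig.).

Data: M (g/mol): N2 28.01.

n(NH3) = 56.00 mol
n(N2) = (1/2) × 56.00 = 28.00 mol
mass = 28.00 × 28.01 = 784.3 g

784 g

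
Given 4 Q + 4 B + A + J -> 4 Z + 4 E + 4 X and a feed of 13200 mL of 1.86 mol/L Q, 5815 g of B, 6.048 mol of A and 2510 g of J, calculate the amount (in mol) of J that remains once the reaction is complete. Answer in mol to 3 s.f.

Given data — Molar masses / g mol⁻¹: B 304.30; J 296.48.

n(Q) = 1.86 × 13200/1000 = 24.55 mol
n(B) = 5815 / 304.30 = 19.11 mol
n(A) = 6.048 mol
n(J) = 2510 / 296.48 = 8.466 mol
n/ν for Q = 24.55/4 = 6.138
n/ν for B = 19.11/4 = 4.778
n/ν for A = 6.048/1 = 6.048
n/ν for J = 8.466/1 = 8.466
Smallest n/ν is B → limiting reagent.
J consumed = (1/4) × 19.11 = 4.778 mol
J remaining = 8.466 − 4.778 = 3.688 mol

3.69 mol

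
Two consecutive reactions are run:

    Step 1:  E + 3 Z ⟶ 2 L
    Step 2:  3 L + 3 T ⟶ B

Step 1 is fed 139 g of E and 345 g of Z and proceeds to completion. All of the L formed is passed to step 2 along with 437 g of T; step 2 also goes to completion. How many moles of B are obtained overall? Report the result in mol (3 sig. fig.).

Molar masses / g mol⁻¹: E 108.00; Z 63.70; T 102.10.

0.858 mol

Step 1:
n(E) = 139.0 / 108.00 = 1.287 mol
n(Z) = 345.0 / 63.70 = 5.416 mol
n/ν for E = 1.287/1 = 1.287
n/ν for Z = 5.416/3 = 1.805
Smallest n/ν is E → limiting reagent.
n(L) produced = (2/1) × 1.287 = 2.574 mol
Step 2:
n(L) available = 2.574 mol
n(T) = 437.0 / 102.10 = 4.280 mol
n/ν for L = 2.574/3 = 0.8580
n/ν for T = 4.280/3 = 1.427
Smallest n/ν is L → limiting reagent.
n(B) = (1/3) × 2.574 = 0.8580 mol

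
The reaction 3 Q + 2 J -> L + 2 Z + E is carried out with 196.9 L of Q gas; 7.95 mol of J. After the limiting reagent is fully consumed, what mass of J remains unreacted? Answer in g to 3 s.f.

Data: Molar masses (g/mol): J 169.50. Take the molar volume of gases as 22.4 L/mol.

354 g

n(Q) = 196.9 / 22.4 = 8.790 mol
n(J) = 7.950 mol
n/ν for Q = 8.790/3 = 2.930
n/ν for J = 7.950/2 = 3.975
Smallest n/ν is Q → limiting reagent.
J consumed = (2/3) × 8.790 = 5.860 mol
J remaining = 7.950 − 5.860 = 2.090 mol
mass = 2.090 × 169.50 = 354.3 g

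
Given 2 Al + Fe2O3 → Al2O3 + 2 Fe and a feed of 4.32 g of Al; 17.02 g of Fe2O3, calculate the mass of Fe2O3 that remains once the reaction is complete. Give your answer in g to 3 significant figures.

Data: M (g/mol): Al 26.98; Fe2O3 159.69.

4.24 g

n(Al) = 4.320 / 26.98 = 0.1601 mol
n(Fe2O3) = 17.02 / 159.69 = 0.1066 mol
n/ν → Al: 0.08005, Fe2O3: 0.1066; Al is limiting.
Fe2O3 consumed = (1/2) × 0.1601 = 0.08005 mol
Fe2O3 remaining = 0.1066 − 0.08005 = 0.02655 mol
mass = 0.02655 × 159.69 = 4.240 g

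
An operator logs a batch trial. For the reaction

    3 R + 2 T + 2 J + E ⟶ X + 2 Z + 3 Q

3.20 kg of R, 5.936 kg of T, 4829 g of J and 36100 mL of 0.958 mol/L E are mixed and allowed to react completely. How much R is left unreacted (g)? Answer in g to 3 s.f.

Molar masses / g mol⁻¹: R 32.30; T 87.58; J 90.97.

628 g

n(R) = 3.200×1000 / 32.30 = 99.07 mol
n(T) = 5.936×1000 / 87.58 = 67.78 mol
n(J) = 4829 / 90.97 = 53.08 mol
n(E) = 0.958 × 36100/1000 = 34.58 mol
n/ν → R: 33.02, T: 33.89, J: 26.54, E: 34.58; J is limiting.
R consumed = (3/2) × 53.08 = 79.62 mol
R remaining = 99.07 − 79.62 = 19.45 mol
mass = 19.45 × 32.30 = 628.2 g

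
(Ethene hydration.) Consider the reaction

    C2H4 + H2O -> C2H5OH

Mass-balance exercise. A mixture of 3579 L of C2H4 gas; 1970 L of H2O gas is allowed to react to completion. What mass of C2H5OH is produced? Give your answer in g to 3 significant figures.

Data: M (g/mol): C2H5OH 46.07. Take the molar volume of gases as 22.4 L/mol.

n(C2H4) = 3579 / 22.4 = 159.8 mol
n(H2O) = 1970 / 22.4 = 87.95 mol
n/ν for C2H4 = 159.8/1 = 159.8
n/ν for H2O = 87.95/1 = 87.95
Smallest n/ν is H2O → limiting reagent.
n(C2H5OH) = (1/1) × 87.95 = 87.95 mol
mass = 87.95 × 46.07 = 4052 g

4050 g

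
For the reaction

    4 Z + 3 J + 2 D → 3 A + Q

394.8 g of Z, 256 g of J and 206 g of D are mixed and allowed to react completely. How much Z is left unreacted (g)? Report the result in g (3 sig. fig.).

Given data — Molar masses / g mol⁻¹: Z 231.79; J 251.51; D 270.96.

80.2 g

n(Z) = 394.8 / 231.79 = 1.703 mol
n(J) = 256.0 / 251.51 = 1.018 mol
n(D) = 206.0 / 270.96 = 0.7603 mol
n/ν for Z = 1.703/4 = 0.4258
n/ν for J = 1.018/3 = 0.3393
n/ν for D = 0.7603/2 = 0.3802
Smallest n/ν is J → limiting reagent.
Z consumed = (4/3) × 1.018 = 1.357 mol
Z remaining = 1.703 − 1.357 = 0.3460 mol
mass = 0.3460 × 231.79 = 80.20 g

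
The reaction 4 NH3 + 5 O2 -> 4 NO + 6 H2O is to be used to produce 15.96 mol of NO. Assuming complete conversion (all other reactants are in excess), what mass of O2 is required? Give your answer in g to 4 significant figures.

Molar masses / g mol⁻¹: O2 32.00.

638.4 g

n(NO) = 15.96 mol
n(O2) = (5/4) × 15.96 = 19.95 mol
mass = 19.95 × 32.00 = 638.4 g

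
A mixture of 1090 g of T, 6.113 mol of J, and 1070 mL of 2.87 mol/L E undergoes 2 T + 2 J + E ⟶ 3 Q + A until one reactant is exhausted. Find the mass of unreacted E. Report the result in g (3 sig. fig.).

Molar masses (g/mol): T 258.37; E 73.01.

n(T) = 1090 / 258.37 = 4.219 mol
n(J) = 6.113 mol
n(E) = 2.87 × 1070/1000 = 3.071 mol
n/ν → T: 2.110, J: 3.057, E: 3.071; T is limiting.
E consumed = (1/2) × 4.219 = 2.110 mol
E remaining = 3.071 − 2.110 = 0.9610 mol
mass = 0.9610 × 73.01 = 70.16 g

70.2 g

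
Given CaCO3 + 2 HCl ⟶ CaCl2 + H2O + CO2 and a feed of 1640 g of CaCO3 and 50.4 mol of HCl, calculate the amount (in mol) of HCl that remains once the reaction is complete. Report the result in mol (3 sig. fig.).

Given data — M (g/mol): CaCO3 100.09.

n(CaCO3) = 1640 / 100.09 = 16.39 mol
n(HCl) = 50.40 mol
n/ν for CaCO3 = 16.39/1 = 16.39
n/ν for HCl = 50.40/2 = 25.20
Smallest n/ν is CaCO3 → limiting reagent.
HCl consumed = (2/1) × 16.39 = 32.78 mol
HCl remaining = 50.40 − 32.78 = 17.62 mol

17.6 mol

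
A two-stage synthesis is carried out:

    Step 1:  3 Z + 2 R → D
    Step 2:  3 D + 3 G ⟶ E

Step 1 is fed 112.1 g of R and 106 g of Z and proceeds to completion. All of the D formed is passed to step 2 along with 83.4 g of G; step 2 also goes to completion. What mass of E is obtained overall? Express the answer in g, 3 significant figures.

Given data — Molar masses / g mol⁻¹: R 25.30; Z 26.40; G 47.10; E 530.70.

237 g

Step 1:
n(R) = 112.1 / 25.30 = 4.431 mol
n(Z) = 106.0 / 26.40 = 4.015 mol
n/ν for R = 4.431/2 = 2.216
n/ν for Z = 4.015/3 = 1.338
Smallest n/ν is Z → limiting reagent.
n(D) produced = (1/3) × 4.015 = 1.338 mol
Step 2:
n(D) available = 1.338 mol
n(G) = 83.40 / 47.10 = 1.771 mol
n/ν for D = 1.338/3 = 0.4460
n/ν for G = 1.771/3 = 0.5903
Smallest n/ν is D → limiting reagent.
n(E) = (1/3) × 1.338 = 0.4460 mol
mass = 0.4460 × 530.70 = 236.7 g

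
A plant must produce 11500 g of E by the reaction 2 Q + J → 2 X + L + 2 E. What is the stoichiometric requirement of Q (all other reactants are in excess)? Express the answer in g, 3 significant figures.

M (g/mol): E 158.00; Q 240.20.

17500 g

n(E) = 11500 / 158.00 = 72.78 mol
n(Q) = (2/2) × 72.78 = 72.78 mol
mass = 72.78 × 240.20 = 17480 g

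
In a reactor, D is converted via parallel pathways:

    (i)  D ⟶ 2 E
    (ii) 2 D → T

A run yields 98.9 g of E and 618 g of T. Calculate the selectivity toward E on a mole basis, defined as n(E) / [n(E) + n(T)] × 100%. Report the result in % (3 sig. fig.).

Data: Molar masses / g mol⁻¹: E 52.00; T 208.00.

n(E) = 98.9 / 52.00 = 1.902 mol
n(T) = 618 / 208.00 = 2.971 mol
selectivity = 1.902/(1.902+2.971) × 100 = 39.03 %

39.0 %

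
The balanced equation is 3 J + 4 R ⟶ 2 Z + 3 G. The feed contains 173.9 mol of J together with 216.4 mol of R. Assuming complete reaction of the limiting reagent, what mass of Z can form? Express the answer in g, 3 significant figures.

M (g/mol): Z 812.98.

88000 g

n(J) = 173.9 mol
n(R) = 216.4 mol
n/ν for J = 173.9/3 = 57.97
n/ν for R = 216.4/4 = 54.10
Smallest n/ν is R → limiting reagent.
n(Z) = (2/4) × 216.4 = 108.2 mol
mass = 108.2 × 812.98 = 87960 g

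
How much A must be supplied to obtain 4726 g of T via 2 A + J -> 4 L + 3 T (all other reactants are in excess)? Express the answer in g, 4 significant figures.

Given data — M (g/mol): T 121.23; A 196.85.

n(T) = 4726 / 121.23 = 38.98 mol
n(A) = (2/3) × 38.98 = 25.99 mol
mass = 25.99 × 196.85 = 5116 g

5116 g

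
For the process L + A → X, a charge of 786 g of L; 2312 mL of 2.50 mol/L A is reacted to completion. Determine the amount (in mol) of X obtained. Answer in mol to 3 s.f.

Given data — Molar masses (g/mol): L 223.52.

3.52 mol

n(L) = 786.0 / 223.52 = 3.516 mol
n(A) = 2.50 × 2312/1000 = 5.780 mol
n/ν for L = 3.516/1 = 3.516
n/ν for A = 5.780/1 = 5.780
Smallest n/ν is L → limiting reagent.
n(X) = (1/1) × 3.516 = 3.516 mol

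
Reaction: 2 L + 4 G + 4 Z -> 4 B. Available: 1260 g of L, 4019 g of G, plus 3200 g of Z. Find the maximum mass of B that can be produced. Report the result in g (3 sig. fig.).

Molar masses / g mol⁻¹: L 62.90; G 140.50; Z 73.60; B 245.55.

n(L) = 1260 / 62.90 = 20.03 mol
n(G) = 4019 / 140.50 = 28.60 mol
n(Z) = 3200 / 73.60 = 43.48 mol
n/ν for L = 20.03/2 = 10.02
n/ν for G = 28.60/4 = 7.150
n/ν for Z = 43.48/4 = 10.87
Smallest n/ν is G → limiting reagent.
n(B) = (4/4) × 28.60 = 28.60 mol
mass = 28.60 × 245.55 = 7023 g

7020 g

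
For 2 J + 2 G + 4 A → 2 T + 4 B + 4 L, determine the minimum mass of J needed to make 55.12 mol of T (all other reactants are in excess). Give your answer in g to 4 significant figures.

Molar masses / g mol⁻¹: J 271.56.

n(T) = 55.12 mol
n(J) = (2/2) × 55.12 = 55.12 mol
mass = 55.12 × 271.56 = 14970 g

14970 g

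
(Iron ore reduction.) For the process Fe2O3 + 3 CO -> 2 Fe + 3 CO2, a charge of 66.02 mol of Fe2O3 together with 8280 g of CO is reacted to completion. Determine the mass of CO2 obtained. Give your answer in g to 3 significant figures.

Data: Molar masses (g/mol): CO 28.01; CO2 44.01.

n(Fe2O3) = 66.02 mol
n(CO) = 8280 / 28.01 = 295.6 mol
n/ν → Fe2O3: 66.02, CO: 98.53; Fe2O3 is limiting.
n(CO2) = (3/1) × 66.02 = 198.1 mol
mass = 198.1 × 44.01 = 8718 g

8720 g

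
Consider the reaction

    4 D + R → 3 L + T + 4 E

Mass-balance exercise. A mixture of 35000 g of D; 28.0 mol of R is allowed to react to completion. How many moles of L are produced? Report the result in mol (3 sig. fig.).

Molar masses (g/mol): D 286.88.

n(D) = 35000 / 286.88 = 122.0 mol
n(R) = 28.00 mol
n/ν for D = 122.0/4 = 30.50
n/ν for R = 28.00/1 = 28.00
Smallest n/ν is R → limiting reagent.
n(L) = (3/1) × 28.00 = 84.00 mol

84.0 mol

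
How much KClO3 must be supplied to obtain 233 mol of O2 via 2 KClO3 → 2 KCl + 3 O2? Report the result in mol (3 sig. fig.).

n(O2) = 233.0 mol
n(KClO3) = (2/3) × 233.0 = 155.3 mol

155 mol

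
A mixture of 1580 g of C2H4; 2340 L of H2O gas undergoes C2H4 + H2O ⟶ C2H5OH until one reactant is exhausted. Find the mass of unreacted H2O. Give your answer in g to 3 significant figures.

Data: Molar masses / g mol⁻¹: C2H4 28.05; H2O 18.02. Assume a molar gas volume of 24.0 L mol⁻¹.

n(C2H4) = 1580 / 28.05 = 56.33 mol
n(H2O) = 2340 / 24.0 = 97.50 mol
n/ν for C2H4 = 56.33/1 = 56.33
n/ν for H2O = 97.50/1 = 97.50
Smallest n/ν is C2H4 → limiting reagent.
H2O consumed = (1/1) × 56.33 = 56.33 mol
H2O remaining = 97.50 − 56.33 = 41.17 mol
mass = 41.17 × 18.02 = 741.9 g

742 g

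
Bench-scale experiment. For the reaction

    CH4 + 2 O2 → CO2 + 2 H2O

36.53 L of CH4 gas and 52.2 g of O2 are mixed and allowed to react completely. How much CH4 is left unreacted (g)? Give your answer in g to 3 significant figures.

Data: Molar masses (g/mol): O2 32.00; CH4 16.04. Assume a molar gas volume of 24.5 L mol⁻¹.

10.8 g

n(CH4) = 36.53 / 24.5 = 1.491 mol
n(O2) = 52.20 / 32.00 = 1.631 mol
n/ν for CH4 = 1.491/1 = 1.491
n/ν for O2 = 1.631/2 = 0.8155
Smallest n/ν is O2 → limiting reagent.
CH4 consumed = (1/2) × 1.631 = 0.8155 mol
CH4 remaining = 1.491 − 0.8155 = 0.6755 mol
mass = 0.6755 × 16.04 = 10.84 g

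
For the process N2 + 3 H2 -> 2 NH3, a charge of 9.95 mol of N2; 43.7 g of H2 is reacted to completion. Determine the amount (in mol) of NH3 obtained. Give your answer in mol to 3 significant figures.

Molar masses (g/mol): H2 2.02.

14.4 mol

n(N2) = 9.950 mol
n(H2) = 43.70 / 2.02 = 21.63 mol
n/ν for N2 = 9.950/1 = 9.950
n/ν for H2 = 21.63/3 = 7.210
Smallest n/ν is H2 → limiting reagent.
n(NH3) = (2/3) × 21.63 = 14.42 mol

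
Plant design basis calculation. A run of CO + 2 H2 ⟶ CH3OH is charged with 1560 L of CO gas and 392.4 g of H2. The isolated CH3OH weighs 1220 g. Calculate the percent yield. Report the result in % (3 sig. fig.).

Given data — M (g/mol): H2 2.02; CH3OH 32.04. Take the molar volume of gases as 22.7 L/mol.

n(CO) = 1560 / 22.7 = 68.72 mol
n(H2) = 392.4 / 2.02 = 194.3 mol
n/ν → CO: 68.72, H2: 97.15; CO is limiting.
theoretical n(CH3OH) = (1/1) × 68.72 = 68.72 mol → 2202 g
% yield = 1220 / 2202 × 100 = 55.40 %

55.4 %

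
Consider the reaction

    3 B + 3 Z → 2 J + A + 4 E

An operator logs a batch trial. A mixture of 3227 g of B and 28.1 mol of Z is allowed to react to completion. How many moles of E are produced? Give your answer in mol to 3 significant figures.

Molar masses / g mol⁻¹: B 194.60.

n(B) = 3227 / 194.60 = 16.58 mol
n(Z) = 28.10 mol
n/ν for B = 16.58/3 = 5.527
n/ν for Z = 28.10/3 = 9.367
Smallest n/ν is B → limiting reagent.
n(E) = (4/3) × 16.58 = 22.11 mol

22.1 mol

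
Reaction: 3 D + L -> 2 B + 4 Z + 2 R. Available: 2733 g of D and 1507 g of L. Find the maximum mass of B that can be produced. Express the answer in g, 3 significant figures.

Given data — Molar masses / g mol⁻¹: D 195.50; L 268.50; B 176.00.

n(D) = 2733 / 195.50 = 13.98 mol
n(L) = 1507 / 268.50 = 5.613 mol
n/ν for D = 13.98/3 = 4.660
n/ν for L = 5.613/1 = 5.613
Smallest n/ν is D → limiting reagent.
n(B) = (2/3) × 13.98 = 9.320 mol
mass = 9.320 × 176.00 = 1640 g

1640 g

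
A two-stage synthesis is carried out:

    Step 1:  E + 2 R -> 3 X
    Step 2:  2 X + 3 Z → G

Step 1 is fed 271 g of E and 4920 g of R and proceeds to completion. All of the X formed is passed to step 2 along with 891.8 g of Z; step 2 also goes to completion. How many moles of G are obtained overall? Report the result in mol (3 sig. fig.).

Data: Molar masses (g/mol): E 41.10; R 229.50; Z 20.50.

9.89 mol

Step 1:
n(E) = 271.0 / 41.10 = 6.594 mol
n(R) = 4920 / 229.50 = 21.44 mol
n/ν for E = 6.594/1 = 6.594
n/ν for R = 21.44/2 = 10.72
Smallest n/ν is E → limiting reagent.
n(X) produced = (3/1) × 6.594 = 19.78 mol
Step 2:
n(X) available = 19.78 mol
n(Z) = 891.8 / 20.50 = 43.50 mol
n/ν for X = 19.78/2 = 9.890
n/ν for Z = 43.50/3 = 14.50
Smallest n/ν is X → limiting reagent.
n(G) = (1/2) × 19.78 = 9.890 mol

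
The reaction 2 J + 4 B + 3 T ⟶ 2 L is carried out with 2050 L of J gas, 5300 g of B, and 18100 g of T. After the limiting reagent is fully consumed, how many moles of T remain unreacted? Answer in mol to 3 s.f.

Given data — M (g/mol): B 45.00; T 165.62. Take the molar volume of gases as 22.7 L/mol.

21.0 mol

n(J) = 2050 / 22.7 = 90.31 mol
n(B) = 5300 / 45.00 = 117.8 mol
n(T) = 18100 / 165.62 = 109.3 mol
n/ν → J: 45.16, B: 29.45, T: 36.43; B is limiting.
T consumed = (3/4) × 117.8 = 88.35 mol
T remaining = 109.3 − 88.35 = 20.95 mol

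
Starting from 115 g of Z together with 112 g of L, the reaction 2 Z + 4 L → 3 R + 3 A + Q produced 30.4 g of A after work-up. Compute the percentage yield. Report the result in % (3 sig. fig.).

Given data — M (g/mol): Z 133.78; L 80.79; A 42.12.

69.4 %

n(Z) = 115.0 / 133.78 = 0.8596 mol
n(L) = 112.0 / 80.79 = 1.386 mol
n/ν for Z = 0.8596/2 = 0.4298
n/ν for L = 1.386/4 = 0.3465
Smallest n/ν is L → limiting reagent.
theoretical n(A) = (3/4) × 1.386 = 1.040 mol → 43.80 g
% yield = 30.4 / 43.80 × 100 = 69.41 %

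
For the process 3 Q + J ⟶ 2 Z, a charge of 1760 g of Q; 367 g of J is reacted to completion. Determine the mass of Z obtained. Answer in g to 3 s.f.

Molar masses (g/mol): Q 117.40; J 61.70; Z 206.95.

n(Q) = 1760 / 117.40 = 14.99 mol
n(J) = 367.0 / 61.70 = 5.948 mol
n/ν for Q = 14.99/3 = 4.997
n/ν for J = 5.948/1 = 5.948
Smallest n/ν is Q → limiting reagent.
n(Z) = (2/3) × 14.99 = 9.993 mol
mass = 9.993 × 206.95 = 2068 g

2070 g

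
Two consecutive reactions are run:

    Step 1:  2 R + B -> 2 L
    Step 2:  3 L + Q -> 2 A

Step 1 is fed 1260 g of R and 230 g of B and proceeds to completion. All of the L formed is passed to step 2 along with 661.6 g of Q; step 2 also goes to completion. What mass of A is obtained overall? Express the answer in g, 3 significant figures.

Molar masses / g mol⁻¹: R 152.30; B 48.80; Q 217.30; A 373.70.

2060 g

Step 1:
n(R) = 1260 / 152.30 = 8.273 mol
n(B) = 230.0 / 48.80 = 4.713 mol
n/ν for R = 8.273/2 = 4.137
n/ν for B = 4.713/1 = 4.713
Smallest n/ν is R → limiting reagent.
n(L) produced = (2/2) × 8.273 = 8.273 mol
Step 2:
n(L) available = 8.273 mol
n(Q) = 661.6 / 217.30 = 3.045 mol
n/ν for L = 8.273/3 = 2.758
n/ν for Q = 3.045/1 = 3.045
Smallest n/ν is L → limiting reagent.
n(A) = (2/3) × 8.273 = 5.515 mol
mass = 5.515 × 373.70 = 2061 g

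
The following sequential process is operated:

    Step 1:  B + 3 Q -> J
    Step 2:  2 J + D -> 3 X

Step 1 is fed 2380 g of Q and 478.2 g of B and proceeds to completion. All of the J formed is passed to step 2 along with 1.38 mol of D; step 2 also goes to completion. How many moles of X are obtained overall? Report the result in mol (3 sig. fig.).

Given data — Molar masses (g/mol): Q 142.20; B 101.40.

Step 1:
n(Q) = 2380 / 142.20 = 16.74 mol
n(B) = 478.2 / 101.40 = 4.716 mol
n/ν for Q = 16.74/3 = 5.580
n/ν for B = 4.716/1 = 4.716
Smallest n/ν is B → limiting reagent.
n(J) produced = (1/1) × 4.716 = 4.716 mol
Step 2:
n(J) available = 4.716 mol
n(D) = 1.380 mol
n/ν for J = 4.716/2 = 2.358
n/ν for D = 1.380/1 = 1.380
Smallest n/ν is D → limiting reagent.
n(X) = (3/1) × 1.380 = 4.140 mol

4.14 mol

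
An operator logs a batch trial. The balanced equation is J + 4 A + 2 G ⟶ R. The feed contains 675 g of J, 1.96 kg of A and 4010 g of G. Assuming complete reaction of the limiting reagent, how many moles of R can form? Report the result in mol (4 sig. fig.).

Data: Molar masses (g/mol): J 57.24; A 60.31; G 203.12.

8.125 mol

n(J) = 675.0 / 57.24 = 11.79 mol
n(A) = 1.960×1000 / 60.31 = 32.50 mol
n(G) = 4010 / 203.12 = 19.74 mol
n/ν for J = 11.79/1 = 11.79
n/ν for A = 32.50/4 = 8.125
n/ν for G = 19.74/2 = 9.870
Smallest n/ν is A → limiting reagent.
n(R) = (1/4) × 32.50 = 8.125 mol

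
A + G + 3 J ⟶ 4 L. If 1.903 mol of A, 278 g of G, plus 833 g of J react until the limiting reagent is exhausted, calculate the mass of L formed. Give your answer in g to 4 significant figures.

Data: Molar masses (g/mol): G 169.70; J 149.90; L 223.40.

1464 g

n(A) = 1.903 mol
n(G) = 278.0 / 169.70 = 1.638 mol
n(J) = 833.0 / 149.90 = 5.557 mol
n/ν for A = 1.903/1 = 1.903
n/ν for G = 1.638/1 = 1.638
n/ν for J = 5.557/3 = 1.852
Smallest n/ν is G → limiting reagent.
n(L) = (4/1) × 1.638 = 6.552 mol
mass = 6.552 × 223.40 = 1464 g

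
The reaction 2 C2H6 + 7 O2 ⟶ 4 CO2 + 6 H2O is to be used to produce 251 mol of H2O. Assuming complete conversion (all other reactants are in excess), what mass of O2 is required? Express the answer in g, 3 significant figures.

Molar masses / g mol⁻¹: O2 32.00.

9370 g

n(H2O) = 251.0 mol
n(O2) = (7/6) × 251.0 = 292.8 mol
mass = 292.8 × 32.00 = 9370 g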